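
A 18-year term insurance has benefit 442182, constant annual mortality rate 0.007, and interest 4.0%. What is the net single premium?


NSP = benefit * sum_{k=0}^{n-1} k_p_x * q * v^(k+1)
With constant q=0.007, v=0.961538
Sum = 0.084149
NSP = 442182 * 0.084149
= 37209.3356


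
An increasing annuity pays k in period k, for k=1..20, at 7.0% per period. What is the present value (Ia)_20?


(Ia)_n = sum_{k=1}^{n} k * v^k, v = 1/(1+i)
v = 0.934579
Sum computed term by term:
(Ia)_20 = 88.1031


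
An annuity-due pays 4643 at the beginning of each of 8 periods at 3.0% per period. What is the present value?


PV_due = PMT * (1-(1+i)^(-n))/i * (1+i)
PV_immediate = 32592.4308
PV_due = 32592.4308 * 1.03
= 33570.2038


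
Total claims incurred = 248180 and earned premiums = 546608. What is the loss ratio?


Loss ratio = claims / premiums
= 248180 / 546608
= 0.454


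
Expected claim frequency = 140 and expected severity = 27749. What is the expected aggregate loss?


E[S] = E[N] * E[X]
= 140 * 27749
= 3.8849e+06


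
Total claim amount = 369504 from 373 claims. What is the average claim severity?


severity = total / number
= 369504 / 373
= 990.6273


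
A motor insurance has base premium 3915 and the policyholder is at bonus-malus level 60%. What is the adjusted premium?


adjusted = base * BM_level / 100
= 3915 * 60 / 100
= 3915 * 0.6
= 2349.0


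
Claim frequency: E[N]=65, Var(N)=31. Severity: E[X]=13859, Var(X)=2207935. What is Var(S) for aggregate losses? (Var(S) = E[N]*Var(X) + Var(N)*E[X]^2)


Var(S) = E[N]*Var(X) + Var(N)*E[X]^2
= 65*2207935 + 31*13859^2
= 143515775 + 5954228311
= 6.0977e+09


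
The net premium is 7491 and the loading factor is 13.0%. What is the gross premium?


Gross = net * (1 + loading)
= 7491 * (1 + 0.13)
= 7491 * 1.13
= 8464.83


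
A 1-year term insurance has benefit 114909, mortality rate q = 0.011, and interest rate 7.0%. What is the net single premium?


NSP = benefit * q * v
v = 1/(1+i) = 0.934579
NSP = 114909 * 0.011 * 0.934579
= 1181.3075


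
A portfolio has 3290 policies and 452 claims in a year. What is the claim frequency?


frequency = claims / policies
= 452 / 3290
= 0.1374


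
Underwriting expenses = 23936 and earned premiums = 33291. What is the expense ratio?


Expense ratio = expenses / premiums
= 23936 / 33291
= 0.719


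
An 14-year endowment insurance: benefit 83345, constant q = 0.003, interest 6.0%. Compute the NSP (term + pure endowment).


Term component = 2285.7078
Pure endowment = 14_p_x * v^14 * benefit = 0.958809 * 0.442301 * 83345 = 35345.1357
NSP = 37630.8435


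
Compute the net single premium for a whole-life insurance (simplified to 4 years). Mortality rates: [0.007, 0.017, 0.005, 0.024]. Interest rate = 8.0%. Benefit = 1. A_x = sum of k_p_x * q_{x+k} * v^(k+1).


v = 0.925926
Year 0: k_p_x=1.0, q=0.007, term=0.006481
Year 1: k_p_x=0.993, q=0.017, term=0.014473
Year 2: k_p_x=0.976119, q=0.005, term=0.003874
Year 3: k_p_x=0.971238, q=0.024, term=0.017133
A_x = 0.042


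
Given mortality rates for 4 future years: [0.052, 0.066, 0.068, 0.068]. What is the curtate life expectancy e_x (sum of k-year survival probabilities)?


e_x = sum_{k=1}^{n} k_p_x
k_p_x values:
  1_p_x = 0.948
  2_p_x = 0.885432
  3_p_x = 0.825223
  4_p_x = 0.769107
e_x = 3.4278


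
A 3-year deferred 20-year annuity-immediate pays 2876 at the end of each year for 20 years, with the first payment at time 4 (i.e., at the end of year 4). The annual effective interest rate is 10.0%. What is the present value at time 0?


PV at time 3 of the 20-year annuity-immediate:
a_n = 2876 * (1-(1+0.1)^(-20))/0.1 = 24485.0093
Discount back 3 years to time 0:
PV = 24485.0093 * (1+0.1)^(-3)
= 24485.0093 * 0.751315
= 18395.9499


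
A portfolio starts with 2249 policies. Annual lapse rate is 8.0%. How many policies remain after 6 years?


remaining = initial * (1 - lapse)^years
= 2249 * (1 - 0.08)^6
= 2249 * 0.606355
= 1363.6924


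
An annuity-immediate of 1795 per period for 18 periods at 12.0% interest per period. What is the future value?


FV = PMT * ((1+i)^n - 1) / i
= 1795 * ((1.12)^18 - 1) / 0.12
= 1795 * (7.689966 - 1) / 0.12
= 100070.7384


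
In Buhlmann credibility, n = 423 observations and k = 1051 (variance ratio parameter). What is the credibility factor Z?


Z = n / (n + k)
= 423 / (423 + 1051)
= 423 / 1474
= 0.287


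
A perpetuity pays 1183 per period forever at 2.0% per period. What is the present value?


PV = PMT / i
= 1183 / 0.02
= 59150.0


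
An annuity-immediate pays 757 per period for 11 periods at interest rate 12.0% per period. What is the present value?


PV = PMT * (1 - (1+i)^(-n)) / i
= 757 * (1 - (1+0.12)^(-11)) / 0.12
= 757 * (1 - 0.287476) / 0.12
= 757 * 5.937699
= 4494.8382


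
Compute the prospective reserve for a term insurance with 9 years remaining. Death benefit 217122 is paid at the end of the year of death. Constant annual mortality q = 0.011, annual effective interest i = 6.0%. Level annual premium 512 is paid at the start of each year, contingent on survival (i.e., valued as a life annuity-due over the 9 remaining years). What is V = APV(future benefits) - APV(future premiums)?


v = 1/(1+i) = 0.943396
APV(future benefits) per unit = sum_{k=0}^{8} k_p_x * q * v^(k+1) = 0.071916
APV(future benefits) = 217122 * 0.071916 = 15614.5855
Life annuity-due factor ä_{x:9} = sum_{k=0}^{8} k_p_x * v^k = 6.930105
APV(future premiums) = 512 * 6.930105 = 3548.2137
V = 15614.5855 - 3548.2137
= 12066.3718


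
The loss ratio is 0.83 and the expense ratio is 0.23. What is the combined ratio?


Combined ratio = loss ratio + expense ratio
= 0.83 + 0.23
= 1.06


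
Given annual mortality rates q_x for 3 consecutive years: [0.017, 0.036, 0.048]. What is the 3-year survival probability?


p_k = 1 - q_k for each year
Survival = product of (1 - q_k)
= 0.983 * 0.964 * 0.952
= 0.9021


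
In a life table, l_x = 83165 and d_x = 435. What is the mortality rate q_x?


q_x = d_x / l_x
= 435 / 83165
= 0.0052


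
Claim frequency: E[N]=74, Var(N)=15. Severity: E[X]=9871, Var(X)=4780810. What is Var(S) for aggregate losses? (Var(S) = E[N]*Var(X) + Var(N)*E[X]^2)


Var(S) = E[N]*Var(X) + Var(N)*E[X]^2
= 74*4780810 + 15*9871^2
= 353779940 + 1461549615
= 1.8153e+09


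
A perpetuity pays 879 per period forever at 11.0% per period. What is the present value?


PV = PMT / i
= 879 / 0.11
= 7990.9091


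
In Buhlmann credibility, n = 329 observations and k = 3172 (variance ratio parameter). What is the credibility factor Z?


Z = n / (n + k)
= 329 / (329 + 3172)
= 329 / 3501
= 0.094


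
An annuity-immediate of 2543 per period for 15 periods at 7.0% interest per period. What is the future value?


FV = PMT * ((1+i)^n - 1) / i
= 2543 * ((1.07)^15 - 1) / 0.07
= 2543 * (2.759032 - 1) / 0.07
= 63903.103


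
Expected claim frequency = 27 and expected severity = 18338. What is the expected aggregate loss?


E[S] = E[N] * E[X]
= 27 * 18338
= 495126


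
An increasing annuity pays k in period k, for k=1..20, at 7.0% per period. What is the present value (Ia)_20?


(Ia)_n = sum_{k=1}^{n} k * v^k, v = 1/(1+i)
v = 0.934579
Sum computed term by term:
(Ia)_20 = 88.1031


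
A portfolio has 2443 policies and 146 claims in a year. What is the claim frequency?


frequency = claims / policies
= 146 / 2443
= 0.0598


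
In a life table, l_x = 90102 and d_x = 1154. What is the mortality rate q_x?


q_x = d_x / l_x
= 1154 / 90102
= 0.0128


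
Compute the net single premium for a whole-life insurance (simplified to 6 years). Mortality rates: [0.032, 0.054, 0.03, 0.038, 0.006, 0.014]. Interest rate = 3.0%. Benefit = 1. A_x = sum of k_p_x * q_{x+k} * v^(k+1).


v = 0.970874
Year 0: k_p_x=1.0, q=0.032, term=0.031068
Year 1: k_p_x=0.968, q=0.054, term=0.049271
Year 2: k_p_x=0.915728, q=0.03, term=0.025141
Year 3: k_p_x=0.888256, q=0.038, term=0.02999
Year 4: k_p_x=0.854502, q=0.006, term=0.004423
Year 5: k_p_x=0.849375, q=0.014, term=0.009959
A_x = 0.1499


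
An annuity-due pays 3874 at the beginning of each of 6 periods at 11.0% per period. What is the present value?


PV_due = PMT * (1-(1+i)^(-n))/i * (1+i)
PV_immediate = 16389.1036
PV_due = 16389.1036 * 1.11
= 18191.905


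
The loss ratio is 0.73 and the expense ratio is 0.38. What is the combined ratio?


Combined ratio = loss ratio + expense ratio
= 0.73 + 0.38
= 1.11


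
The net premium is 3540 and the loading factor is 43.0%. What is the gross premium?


Gross = net * (1 + loading)
= 3540 * (1 + 0.43)
= 3540 * 1.43
= 5062.2


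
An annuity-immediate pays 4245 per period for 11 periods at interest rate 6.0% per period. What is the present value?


PV = PMT * (1 - (1+i)^(-n)) / i
= 4245 * (1 - (1+0.06)^(-11)) / 0.06
= 4245 * (1 - 0.526788) / 0.06
= 4245 * 7.886875
= 33479.7826


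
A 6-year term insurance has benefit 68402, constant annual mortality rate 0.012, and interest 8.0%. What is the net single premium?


NSP = benefit * sum_{k=0}^{n-1} k_p_x * q * v^(k+1)
With constant q=0.012, v=0.925926
Sum = 0.053982
NSP = 68402 * 0.053982
= 3692.4857


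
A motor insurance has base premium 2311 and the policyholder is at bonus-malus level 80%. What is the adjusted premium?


adjusted = base * BM_level / 100
= 2311 * 80 / 100
= 2311 * 0.8
= 1848.8


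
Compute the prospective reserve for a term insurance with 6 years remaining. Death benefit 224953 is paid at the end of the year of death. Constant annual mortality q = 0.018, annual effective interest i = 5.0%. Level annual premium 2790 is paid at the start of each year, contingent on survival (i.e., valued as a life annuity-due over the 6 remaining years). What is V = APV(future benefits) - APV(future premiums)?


v = 1/(1+i) = 0.952381
APV(future benefits) per unit = sum_{k=0}^{5} k_p_x * q * v^(k+1) = 0.087574
APV(future benefits) = 224953 * 0.087574 = 19700.0352
Life annuity-due factor ä_{x:6} = sum_{k=0}^{5} k_p_x * v^k = 5.108484
APV(future premiums) = 2790 * 5.108484 = 14252.6694
V = 19700.0352 - 14252.6694
= 5447.3659


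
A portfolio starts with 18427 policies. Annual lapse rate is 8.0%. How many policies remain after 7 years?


remaining = initial * (1 - lapse)^years
= 18427 * (1 - 0.08)^7
= 18427 * 0.557847
= 10279.4393


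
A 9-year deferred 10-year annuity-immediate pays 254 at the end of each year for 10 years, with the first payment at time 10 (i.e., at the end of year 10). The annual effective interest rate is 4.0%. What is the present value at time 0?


PV at time 9 of the 10-year annuity-immediate:
a_n = 254 * (1-(1+0.04)^(-10))/0.04 = 2060.1675
Discount back 9 years to time 0:
PV = 2060.1675 * (1+0.04)^(-9)
= 2060.1675 * 0.702587
= 1447.4464


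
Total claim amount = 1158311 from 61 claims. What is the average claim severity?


severity = total / number
= 1158311 / 61
= 18988.7049


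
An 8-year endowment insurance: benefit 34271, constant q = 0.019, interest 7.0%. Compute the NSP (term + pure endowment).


Term component = 3663.9324
Pure endowment = 8_p_x * v^8 * benefit = 0.857733 * 0.582009 * 34271 = 17108.3692
NSP = 20772.3016


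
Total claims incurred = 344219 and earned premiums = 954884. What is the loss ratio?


Loss ratio = claims / premiums
= 344219 / 954884
= 0.3605


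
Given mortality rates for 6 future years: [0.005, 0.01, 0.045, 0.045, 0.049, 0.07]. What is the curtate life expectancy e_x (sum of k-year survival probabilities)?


e_x = sum_{k=1}^{n} k_p_x
k_p_x values:
  1_p_x = 0.995
  2_p_x = 0.98505
  3_p_x = 0.940723
  4_p_x = 0.89839
  5_p_x = 0.854369
  6_p_x = 0.794563
e_x = 5.4681


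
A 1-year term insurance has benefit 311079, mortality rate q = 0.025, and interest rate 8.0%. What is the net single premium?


NSP = benefit * q * v
v = 1/(1+i) = 0.925926
NSP = 311079 * 0.025 * 0.925926
= 7200.9028


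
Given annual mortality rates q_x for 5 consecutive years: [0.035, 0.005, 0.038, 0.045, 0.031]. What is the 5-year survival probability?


p_k = 1 - q_k for each year
Survival = product of (1 - q_k)
= 0.965 * 0.995 * 0.962 * 0.955 * 0.969
= 0.8548


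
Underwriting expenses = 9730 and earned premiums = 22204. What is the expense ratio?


Expense ratio = expenses / premiums
= 9730 / 22204
= 0.4382


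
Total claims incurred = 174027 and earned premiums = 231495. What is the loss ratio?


Loss ratio = claims / premiums
= 174027 / 231495
= 0.7518


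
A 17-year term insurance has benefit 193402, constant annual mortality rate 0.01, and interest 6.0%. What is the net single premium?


NSP = benefit * sum_{k=0}^{n-1} k_p_x * q * v^(k+1)
With constant q=0.01, v=0.943396
Sum = 0.098137
NSP = 193402 * 0.098137
= 18979.9443


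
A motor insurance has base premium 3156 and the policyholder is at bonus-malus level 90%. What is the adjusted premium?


adjusted = base * BM_level / 100
= 3156 * 90 / 100
= 3156 * 0.9
= 2840.4


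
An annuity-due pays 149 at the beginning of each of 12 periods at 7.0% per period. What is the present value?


PV_due = PMT * (1-(1+i)^(-n))/i * (1+i)
PV_immediate = 1183.4603
PV_due = 1183.4603 * 1.07
= 1266.3025


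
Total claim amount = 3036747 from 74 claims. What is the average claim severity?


severity = total / number
= 3036747 / 74
= 41037.1216


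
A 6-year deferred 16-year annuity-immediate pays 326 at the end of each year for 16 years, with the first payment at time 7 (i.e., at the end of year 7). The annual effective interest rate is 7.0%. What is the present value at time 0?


PV at time 6 of the 16-year annuity-immediate:
a_n = 326 * (1-(1+0.07)^(-16))/0.07 = 3079.6074
Discount back 6 years to time 0:
PV = 3079.6074 * (1+0.07)^(-6)
= 3079.6074 * 0.666342
= 2052.0725


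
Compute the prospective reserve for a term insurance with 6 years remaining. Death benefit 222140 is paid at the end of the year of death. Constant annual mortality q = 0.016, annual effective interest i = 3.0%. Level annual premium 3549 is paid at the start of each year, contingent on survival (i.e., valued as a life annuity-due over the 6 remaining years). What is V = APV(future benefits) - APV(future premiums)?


v = 1/(1+i) = 0.970874
APV(future benefits) per unit = sum_{k=0}^{5} k_p_x * q * v^(k+1) = 0.083397
APV(future benefits) = 222140 * 0.083397 = 18525.7869
Life annuity-due factor ä_{x:6} = sum_{k=0}^{5} k_p_x * v^k = 5.368675
APV(future premiums) = 3549 * 5.368675 = 19053.4286
V = 18525.7869 - 19053.4286
= -527.6417


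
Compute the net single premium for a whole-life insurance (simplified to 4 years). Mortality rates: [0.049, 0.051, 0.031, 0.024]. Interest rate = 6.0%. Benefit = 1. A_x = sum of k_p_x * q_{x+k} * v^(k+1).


v = 0.943396
Year 0: k_p_x=1.0, q=0.049, term=0.046226
Year 1: k_p_x=0.951, q=0.051, term=0.043166
Year 2: k_p_x=0.902499, q=0.031, term=0.02349
Year 3: k_p_x=0.874522, q=0.024, term=0.016625
A_x = 0.1295


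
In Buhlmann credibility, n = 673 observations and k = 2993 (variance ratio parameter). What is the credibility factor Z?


Z = n / (n + k)
= 673 / (673 + 2993)
= 673 / 3666
= 0.1836


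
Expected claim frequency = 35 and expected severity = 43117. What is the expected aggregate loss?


E[S] = E[N] * E[X]
= 35 * 43117
= 1.5091e+06


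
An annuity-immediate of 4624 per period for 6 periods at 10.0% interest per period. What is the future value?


FV = PMT * ((1+i)^n - 1) / i
= 4624 * ((1.1)^6 - 1) / 0.1
= 4624 * (1.771561 - 1) / 0.1
= 35676.9806


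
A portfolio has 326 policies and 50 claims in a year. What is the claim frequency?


frequency = claims / policies
= 50 / 326
= 0.1534


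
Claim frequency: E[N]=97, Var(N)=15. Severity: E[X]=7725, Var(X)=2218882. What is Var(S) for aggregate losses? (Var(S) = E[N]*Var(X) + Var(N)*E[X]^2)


Var(S) = E[N]*Var(X) + Var(N)*E[X]^2
= 97*2218882 + 15*7725^2
= 215231554 + 895134375
= 1.1104e+09


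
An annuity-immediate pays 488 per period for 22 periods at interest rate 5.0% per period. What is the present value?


PV = PMT * (1 - (1+i)^(-n)) / i
= 488 * (1 - (1+0.05)^(-22)) / 0.05
= 488 * (1 - 0.34185) / 0.05
= 488 * 13.163003
= 6423.5453


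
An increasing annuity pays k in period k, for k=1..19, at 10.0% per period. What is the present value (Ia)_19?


(Ia)_n = sum_{k=1}^{n} k * v^k, v = 1/(1+i)
v = 0.909091
Sum computed term by term:
(Ia)_19 = 60.9476


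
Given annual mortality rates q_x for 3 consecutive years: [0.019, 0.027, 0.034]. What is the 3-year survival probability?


p_k = 1 - q_k for each year
Survival = product of (1 - q_k)
= 0.981 * 0.973 * 0.966
= 0.9221


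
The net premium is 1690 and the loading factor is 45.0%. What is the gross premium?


Gross = net * (1 + loading)
= 1690 * (1 + 0.45)
= 1690 * 1.45
= 2450.5


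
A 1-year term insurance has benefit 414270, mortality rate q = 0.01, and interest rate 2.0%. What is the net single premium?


NSP = benefit * q * v
v = 1/(1+i) = 0.980392
NSP = 414270 * 0.01 * 0.980392
= 4061.4706


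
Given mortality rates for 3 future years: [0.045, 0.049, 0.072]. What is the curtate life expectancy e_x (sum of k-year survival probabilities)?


e_x = sum_{k=1}^{n} k_p_x
k_p_x values:
  1_p_x = 0.955
  2_p_x = 0.908205
  3_p_x = 0.842814
e_x = 2.706


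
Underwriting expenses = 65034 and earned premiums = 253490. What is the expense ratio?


Expense ratio = expenses / premiums
= 65034 / 253490
= 0.2566


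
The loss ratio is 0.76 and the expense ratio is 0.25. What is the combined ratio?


Combined ratio = loss ratio + expense ratio
= 0.76 + 0.25
= 1.01


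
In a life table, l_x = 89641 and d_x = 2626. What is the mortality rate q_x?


q_x = d_x / l_x
= 2626 / 89641
= 0.0293


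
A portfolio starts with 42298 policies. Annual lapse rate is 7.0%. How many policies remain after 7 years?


remaining = initial * (1 - lapse)^years
= 42298 * (1 - 0.07)^7
= 42298 * 0.601701
= 25450.7434


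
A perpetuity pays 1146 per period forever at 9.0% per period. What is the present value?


PV = PMT / i
= 1146 / 0.09
= 12733.3333


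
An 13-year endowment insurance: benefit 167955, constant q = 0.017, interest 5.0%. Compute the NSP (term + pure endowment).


Term component = 24531.1396
Pure endowment = 13_p_x * v^13 * benefit = 0.800195 * 0.530321 * 167955 = 71273.45
NSP = 95804.5895


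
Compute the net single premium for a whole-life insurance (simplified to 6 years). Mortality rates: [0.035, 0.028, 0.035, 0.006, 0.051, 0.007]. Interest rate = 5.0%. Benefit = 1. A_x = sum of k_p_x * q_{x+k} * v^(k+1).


v = 0.952381
Year 0: k_p_x=1.0, q=0.035, term=0.033333
Year 1: k_p_x=0.965, q=0.028, term=0.024508
Year 2: k_p_x=0.93798, q=0.035, term=0.028359
Year 3: k_p_x=0.905151, q=0.006, term=0.004468
Year 4: k_p_x=0.89972, q=0.051, term=0.035953
Year 5: k_p_x=0.853834, q=0.007, term=0.00446
A_x = 0.1311


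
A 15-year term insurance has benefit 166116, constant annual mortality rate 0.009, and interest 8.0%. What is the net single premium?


NSP = benefit * sum_{k=0}^{n-1} k_p_x * q * v^(k+1)
With constant q=0.009, v=0.925926
Sum = 0.073288
NSP = 166116 * 0.073288
= 12174.3044


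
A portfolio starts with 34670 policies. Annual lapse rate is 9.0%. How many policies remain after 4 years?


remaining = initial * (1 - lapse)^years
= 34670 * (1 - 0.09)^4
= 34670 * 0.68575
= 23774.939


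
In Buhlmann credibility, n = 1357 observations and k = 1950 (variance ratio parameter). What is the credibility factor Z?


Z = n / (n + k)
= 1357 / (1357 + 1950)
= 1357 / 3307
= 0.4103


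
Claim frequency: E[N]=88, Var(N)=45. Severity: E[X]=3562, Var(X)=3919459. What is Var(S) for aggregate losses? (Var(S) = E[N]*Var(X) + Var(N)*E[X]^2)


Var(S) = E[N]*Var(X) + Var(N)*E[X]^2
= 88*3919459 + 45*3562^2
= 344912392 + 570952980
= 9.1587e+08


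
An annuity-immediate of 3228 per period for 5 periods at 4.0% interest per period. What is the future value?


FV = PMT * ((1+i)^n - 1) / i
= 3228 * ((1.04)^5 - 1) / 0.04
= 3228 * (1.216653 - 1) / 0.04
= 17483.8892


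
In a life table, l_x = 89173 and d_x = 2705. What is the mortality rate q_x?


q_x = d_x / l_x
= 2705 / 89173
= 0.0303


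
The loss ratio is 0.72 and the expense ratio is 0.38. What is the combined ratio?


Combined ratio = loss ratio + expense ratio
= 0.72 + 0.38
= 1.1


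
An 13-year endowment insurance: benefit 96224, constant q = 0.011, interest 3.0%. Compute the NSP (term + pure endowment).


Term component = 10591.0969
Pure endowment = 13_p_x * v^13 * benefit = 0.866068 * 0.680951 * 96224 = 56748.0936
NSP = 67339.1904


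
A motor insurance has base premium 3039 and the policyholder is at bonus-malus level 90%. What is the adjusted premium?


adjusted = base * BM_level / 100
= 3039 * 90 / 100
= 3039 * 0.9
= 2735.1


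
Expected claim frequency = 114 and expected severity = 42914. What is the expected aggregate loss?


E[S] = E[N] * E[X]
= 114 * 42914
= 4.8922e+06


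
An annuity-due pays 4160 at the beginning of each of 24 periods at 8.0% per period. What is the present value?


PV_due = PMT * (1-(1+i)^(-n))/i * (1+i)
PV_immediate = 43799.6345
PV_due = 43799.6345 * 1.08
= 47303.6052


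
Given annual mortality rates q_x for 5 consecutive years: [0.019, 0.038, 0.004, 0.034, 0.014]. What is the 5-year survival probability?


p_k = 1 - q_k for each year
Survival = product of (1 - q_k)
= 0.981 * 0.962 * 0.996 * 0.966 * 0.986
= 0.8953


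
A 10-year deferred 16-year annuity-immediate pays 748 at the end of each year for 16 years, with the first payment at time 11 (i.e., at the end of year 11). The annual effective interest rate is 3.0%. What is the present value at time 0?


PV at time 10 of the 16-year annuity-immediate:
a_n = 748 * (1-(1+0.03)^(-16))/0.03 = 9395.7043
Discount back 10 years to time 0:
PV = 9395.7043 * (1+0.03)^(-10)
= 9395.7043 * 0.744094
= 6991.2864


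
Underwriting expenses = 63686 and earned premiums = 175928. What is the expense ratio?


Expense ratio = expenses / premiums
= 63686 / 175928
= 0.362


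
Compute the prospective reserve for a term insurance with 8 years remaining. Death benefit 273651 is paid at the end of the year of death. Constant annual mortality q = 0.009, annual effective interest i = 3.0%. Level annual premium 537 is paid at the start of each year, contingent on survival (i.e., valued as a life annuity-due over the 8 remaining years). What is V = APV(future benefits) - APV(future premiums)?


v = 1/(1+i) = 0.970874
APV(future benefits) per unit = sum_{k=0}^{7} k_p_x * q * v^(k+1) = 0.061308
APV(future benefits) = 273651 * 0.061308 = 16777.104
Life annuity-due factor ä_{x:8} = sum_{k=0}^{7} k_p_x * v^k = 7.016405
APV(future premiums) = 537 * 7.016405 = 3767.8097
V = 16777.104 - 3767.8097
= 13009.2943


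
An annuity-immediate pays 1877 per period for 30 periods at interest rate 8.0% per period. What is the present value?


PV = PMT * (1 - (1+i)^(-n)) / i
= 1877 * (1 - (1+0.08)^(-30)) / 0.08
= 1877 * (1 - 0.099377) / 0.08
= 1877 * 11.257783
= 21130.8593


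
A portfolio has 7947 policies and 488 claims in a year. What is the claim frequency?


frequency = claims / policies
= 488 / 7947
= 0.0614


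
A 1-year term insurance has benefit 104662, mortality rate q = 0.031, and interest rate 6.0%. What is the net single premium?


NSP = benefit * q * v
v = 1/(1+i) = 0.943396
NSP = 104662 * 0.031 * 0.943396
= 3060.8698


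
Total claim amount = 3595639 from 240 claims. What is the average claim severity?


severity = total / number
= 3595639 / 240
= 14981.8292


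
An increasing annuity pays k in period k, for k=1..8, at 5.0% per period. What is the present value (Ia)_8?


(Ia)_n = sum_{k=1}^{n} k * v^k, v = 1/(1+i)
v = 0.952381
Sum computed term by term:
(Ia)_8 = 27.4332


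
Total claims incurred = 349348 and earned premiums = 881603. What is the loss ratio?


Loss ratio = claims / premiums
= 349348 / 881603
= 0.3963


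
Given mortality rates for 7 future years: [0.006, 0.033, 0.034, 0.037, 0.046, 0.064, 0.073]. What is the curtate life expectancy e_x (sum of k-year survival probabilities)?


e_x = sum_{k=1}^{n} k_p_x
k_p_x values:
  1_p_x = 0.994
  2_p_x = 0.961198
  3_p_x = 0.928517
  4_p_x = 0.894162
  5_p_x = 0.853031
  6_p_x = 0.798437
  7_p_x = 0.740151
e_x = 6.1695


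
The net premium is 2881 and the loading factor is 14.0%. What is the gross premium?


Gross = net * (1 + loading)
= 2881 * (1 + 0.14)
= 2881 * 1.14
= 3284.34


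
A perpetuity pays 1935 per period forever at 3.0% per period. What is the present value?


PV = PMT / i
= 1935 / 0.03
= 64500.0


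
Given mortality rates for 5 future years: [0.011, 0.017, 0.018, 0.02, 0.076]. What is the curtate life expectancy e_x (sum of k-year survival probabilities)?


e_x = sum_{k=1}^{n} k_p_x
k_p_x values:
  1_p_x = 0.989
  2_p_x = 0.972187
  3_p_x = 0.954688
  4_p_x = 0.935594
  5_p_x = 0.864489
e_x = 4.716


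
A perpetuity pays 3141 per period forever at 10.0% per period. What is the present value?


PV = PMT / i
= 3141 / 0.1
= 31410.0


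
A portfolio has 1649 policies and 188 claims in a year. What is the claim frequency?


frequency = claims / policies
= 188 / 1649
= 0.114


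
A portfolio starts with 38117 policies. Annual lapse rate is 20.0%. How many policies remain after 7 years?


remaining = initial * (1 - lapse)^years
= 38117 * (1 - 0.2)^7
= 38117 * 0.209715
= 7993.7143


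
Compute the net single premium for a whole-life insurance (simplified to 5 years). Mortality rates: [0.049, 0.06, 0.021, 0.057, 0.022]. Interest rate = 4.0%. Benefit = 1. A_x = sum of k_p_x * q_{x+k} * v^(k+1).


v = 0.961538
Year 0: k_p_x=1.0, q=0.049, term=0.047115
Year 1: k_p_x=0.951, q=0.06, term=0.052755
Year 2: k_p_x=0.89394, q=0.021, term=0.016689
Year 3: k_p_x=0.875167, q=0.057, term=0.042642
Year 4: k_p_x=0.825283, q=0.022, term=0.014923
A_x = 0.1741


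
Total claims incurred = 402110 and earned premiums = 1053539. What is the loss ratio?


Loss ratio = claims / premiums
= 402110 / 1053539
= 0.3817


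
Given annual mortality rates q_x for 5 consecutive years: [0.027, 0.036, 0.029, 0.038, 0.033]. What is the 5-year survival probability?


p_k = 1 - q_k for each year
Survival = product of (1 - q_k)
= 0.973 * 0.964 * 0.971 * 0.962 * 0.967
= 0.8472


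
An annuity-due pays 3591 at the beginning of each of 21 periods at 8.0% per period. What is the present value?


PV_due = PMT * (1-(1+i)^(-n))/i * (1+i)
PV_immediate = 35970.3401
PV_due = 35970.3401 * 1.08
= 38847.9673


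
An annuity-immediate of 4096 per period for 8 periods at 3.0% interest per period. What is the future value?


FV = PMT * ((1+i)^n - 1) / i
= 4096 * ((1.03)^8 - 1) / 0.03
= 4096 * (1.26677 - 1) / 0.03
= 36423.0084


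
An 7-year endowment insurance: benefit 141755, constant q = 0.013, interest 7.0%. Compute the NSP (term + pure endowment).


Term component = 9586.1374
Pure endowment = 7_p_x * v^7 * benefit = 0.912473 * 0.62275 * 141755 = 80551.1994
NSP = 90137.3368


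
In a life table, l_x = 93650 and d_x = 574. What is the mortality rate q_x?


q_x = d_x / l_x
= 574 / 93650
= 0.0061


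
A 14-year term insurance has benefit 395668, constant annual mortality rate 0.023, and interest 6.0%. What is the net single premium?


NSP = benefit * sum_{k=0}^{n-1} k_p_x * q * v^(k+1)
With constant q=0.023, v=0.943396
Sum = 0.188619
NSP = 395668 * 0.188619
= 74630.4939


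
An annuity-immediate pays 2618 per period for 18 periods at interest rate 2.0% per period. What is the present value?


PV = PMT * (1 - (1+i)^(-n)) / i
= 2618 * (1 - (1+0.02)^(-18)) / 0.02
= 2618 * (1 - 0.700159) / 0.02
= 2618 * 14.992031
= 39249.1378


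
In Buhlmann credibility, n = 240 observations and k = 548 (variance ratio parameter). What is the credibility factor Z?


Z = n / (n + k)
= 240 / (240 + 548)
= 240 / 788
= 0.3046


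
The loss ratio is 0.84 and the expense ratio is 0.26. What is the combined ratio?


Combined ratio = loss ratio + expense ratio
= 0.84 + 0.26
= 1.1


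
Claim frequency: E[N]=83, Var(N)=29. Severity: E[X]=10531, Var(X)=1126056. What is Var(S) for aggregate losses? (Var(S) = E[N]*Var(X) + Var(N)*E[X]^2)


Var(S) = E[N]*Var(X) + Var(N)*E[X]^2
= 83*1126056 + 29*10531^2
= 93462648 + 3216156869
= 3.3096e+09


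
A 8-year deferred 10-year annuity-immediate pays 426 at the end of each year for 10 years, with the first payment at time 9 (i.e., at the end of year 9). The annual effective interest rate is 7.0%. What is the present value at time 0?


PV at time 8 of the 10-year annuity-immediate:
a_n = 426 * (1-(1+0.07)^(-10))/0.07 = 2992.0457
Discount back 8 years to time 0:
PV = 2992.0457 * (1+0.07)^(-8)
= 2992.0457 * 0.582009
= 1741.3979


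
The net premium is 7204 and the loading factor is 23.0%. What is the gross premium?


Gross = net * (1 + loading)
= 7204 * (1 + 0.23)
= 7204 * 1.23
= 8860.92


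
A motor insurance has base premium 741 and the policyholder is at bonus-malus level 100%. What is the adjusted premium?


adjusted = base * BM_level / 100
= 741 * 100 / 100
= 741 * 1.0
= 741.0


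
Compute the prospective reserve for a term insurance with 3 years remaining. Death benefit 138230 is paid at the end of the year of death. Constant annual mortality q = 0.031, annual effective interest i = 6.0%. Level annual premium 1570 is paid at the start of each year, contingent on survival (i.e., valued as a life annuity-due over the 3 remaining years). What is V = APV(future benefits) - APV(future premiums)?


v = 1/(1+i) = 0.943396
APV(future benefits) per unit = sum_{k=0}^{2} k_p_x * q * v^(k+1) = 0.080419
APV(future benefits) = 138230 * 0.080419 = 11116.3666
Life annuity-due factor ä_{x:3} = sum_{k=0}^{2} k_p_x * v^k = 2.749823
APV(future premiums) = 1570 * 2.749823 = 4317.2219
V = 11116.3666 - 4317.2219
= 6799.1446


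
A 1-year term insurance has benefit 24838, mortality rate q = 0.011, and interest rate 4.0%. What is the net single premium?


NSP = benefit * q * v
v = 1/(1+i) = 0.961538
NSP = 24838 * 0.011 * 0.961538
= 262.7096


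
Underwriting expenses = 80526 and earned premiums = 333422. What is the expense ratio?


Expense ratio = expenses / premiums
= 80526 / 333422
= 0.2415


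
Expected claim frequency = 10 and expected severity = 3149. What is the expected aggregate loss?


E[S] = E[N] * E[X]
= 10 * 3149
= 31490


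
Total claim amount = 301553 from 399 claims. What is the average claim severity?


severity = total / number
= 301553 / 399
= 755.7719


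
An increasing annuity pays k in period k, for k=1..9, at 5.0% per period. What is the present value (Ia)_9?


(Ia)_n = sum_{k=1}^{n} k * v^k, v = 1/(1+i)
v = 0.952381
Sum computed term by term:
(Ia)_9 = 33.2347


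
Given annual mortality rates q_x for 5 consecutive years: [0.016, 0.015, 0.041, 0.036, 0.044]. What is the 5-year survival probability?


p_k = 1 - q_k for each year
Survival = product of (1 - q_k)
= 0.984 * 0.985 * 0.959 * 0.964 * 0.956
= 0.8566


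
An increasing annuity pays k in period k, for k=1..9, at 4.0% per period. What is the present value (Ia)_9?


(Ia)_n = sum_{k=1}^{n} k * v^k, v = 1/(1+i)
v = 0.961538
Sum computed term by term:
(Ia)_9 = 35.2366


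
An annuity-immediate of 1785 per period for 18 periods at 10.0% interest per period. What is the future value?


FV = PMT * ((1+i)^n - 1) / i
= 1785 * ((1.1)^18 - 1) / 0.1
= 1785 * (5.559917 - 1) / 0.1
= 81394.524


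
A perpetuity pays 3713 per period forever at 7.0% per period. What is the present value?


PV = PMT / i
= 3713 / 0.07
= 53042.8571


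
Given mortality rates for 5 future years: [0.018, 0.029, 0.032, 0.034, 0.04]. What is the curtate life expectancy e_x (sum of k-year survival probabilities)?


e_x = sum_{k=1}^{n} k_p_x
k_p_x values:
  1_p_x = 0.982
  2_p_x = 0.953522
  3_p_x = 0.923009
  4_p_x = 0.891627
  5_p_x = 0.855962
e_x = 4.6061


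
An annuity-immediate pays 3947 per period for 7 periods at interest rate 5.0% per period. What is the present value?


PV = PMT * (1 - (1+i)^(-n)) / i
= 3947 * (1 - (1+0.05)^(-7)) / 0.05
= 3947 * (1 - 0.710681) / 0.05
= 3947 * 5.786373
= 22838.8158


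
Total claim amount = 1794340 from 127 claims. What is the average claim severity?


severity = total / number
= 1794340 / 127
= 14128.6614


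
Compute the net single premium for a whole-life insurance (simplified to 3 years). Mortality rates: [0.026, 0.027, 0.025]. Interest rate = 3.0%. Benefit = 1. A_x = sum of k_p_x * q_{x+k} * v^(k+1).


v = 0.970874
Year 0: k_p_x=1.0, q=0.026, term=0.025243
Year 1: k_p_x=0.974, q=0.027, term=0.024788
Year 2: k_p_x=0.947702, q=0.025, term=0.021682
A_x = 0.0717


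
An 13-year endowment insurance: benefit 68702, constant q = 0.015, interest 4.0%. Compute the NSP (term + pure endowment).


Term component = 9491.2998
Pure endowment = 13_p_x * v^13 * benefit = 0.82162 * 0.600574 * 68702 = 33900.5673
NSP = 43391.8671


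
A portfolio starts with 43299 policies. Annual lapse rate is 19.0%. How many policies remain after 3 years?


remaining = initial * (1 - lapse)^years
= 43299 * (1 - 0.19)^3
= 43299 * 0.531441
= 23010.8639


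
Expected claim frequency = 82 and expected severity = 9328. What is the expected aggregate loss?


E[S] = E[N] * E[X]
= 82 * 9328
= 764896


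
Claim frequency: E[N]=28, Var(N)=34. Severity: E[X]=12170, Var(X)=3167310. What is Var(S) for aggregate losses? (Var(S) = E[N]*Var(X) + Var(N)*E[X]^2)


Var(S) = E[N]*Var(X) + Var(N)*E[X]^2
= 28*3167310 + 34*12170^2
= 88684680 + 5035702600
= 5.1244e+09


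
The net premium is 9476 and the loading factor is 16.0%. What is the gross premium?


Gross = net * (1 + loading)
= 9476 * (1 + 0.16)
= 9476 * 1.16
= 10992.16


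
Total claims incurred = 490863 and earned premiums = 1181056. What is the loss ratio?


Loss ratio = claims / premiums
= 490863 / 1181056
= 0.4156


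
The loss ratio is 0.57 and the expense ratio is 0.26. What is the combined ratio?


Combined ratio = loss ratio + expense ratio
= 0.57 + 0.26
= 0.83


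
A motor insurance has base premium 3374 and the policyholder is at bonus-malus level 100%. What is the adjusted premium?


adjusted = base * BM_level / 100
= 3374 * 100 / 100
= 3374 * 1.0
= 3374.0


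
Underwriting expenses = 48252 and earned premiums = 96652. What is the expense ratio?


Expense ratio = expenses / premiums
= 48252 / 96652
= 0.4992


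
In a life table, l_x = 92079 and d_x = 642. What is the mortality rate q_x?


q_x = d_x / l_x
= 642 / 92079
= 0.007


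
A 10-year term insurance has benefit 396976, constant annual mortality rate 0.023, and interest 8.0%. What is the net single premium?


NSP = benefit * sum_{k=0}^{n-1} k_p_x * q * v^(k+1)
With constant q=0.023, v=0.925926
Sum = 0.141342
NSP = 396976 * 0.141342
= 56109.2172


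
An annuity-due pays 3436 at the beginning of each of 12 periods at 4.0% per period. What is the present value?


PV_due = PMT * (1-(1+i)^(-n))/i * (1+i)
PV_immediate = 32247.1134
PV_due = 32247.1134 * 1.04
= 33536.998


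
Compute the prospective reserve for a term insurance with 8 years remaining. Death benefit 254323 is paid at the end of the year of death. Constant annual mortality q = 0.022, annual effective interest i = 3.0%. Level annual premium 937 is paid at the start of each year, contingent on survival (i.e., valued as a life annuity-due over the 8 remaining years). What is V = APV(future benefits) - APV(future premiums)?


v = 1/(1+i) = 0.970874
APV(future benefits) per unit = sum_{k=0}^{7} k_p_x * q * v^(k+1) = 0.143544
APV(future benefits) = 254323 * 0.143544 = 36506.637
Life annuity-due factor ä_{x:8} = sum_{k=0}^{7} k_p_x * v^k = 6.720487
APV(future premiums) = 937 * 6.720487 = 6297.0961
V = 36506.637 - 6297.0961
= 30209.5408


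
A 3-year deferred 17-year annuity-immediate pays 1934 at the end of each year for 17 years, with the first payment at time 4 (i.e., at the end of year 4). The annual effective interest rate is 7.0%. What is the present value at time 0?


PV at time 3 of the 17-year annuity-immediate:
a_n = 1934 * (1-(1+0.07)^(-17))/0.07 = 18882.0733
Discount back 3 years to time 0:
PV = 18882.0733 * (1+0.07)^(-3)
= 18882.0733 * 0.816298
= 15413.3963


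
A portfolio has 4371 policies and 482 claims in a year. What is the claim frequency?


frequency = claims / policies
= 482 / 4371
= 0.1103


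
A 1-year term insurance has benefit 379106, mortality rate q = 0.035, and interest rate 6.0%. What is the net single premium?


NSP = benefit * q * v
v = 1/(1+i) = 0.943396
NSP = 379106 * 0.035 * 0.943396
= 12517.6509


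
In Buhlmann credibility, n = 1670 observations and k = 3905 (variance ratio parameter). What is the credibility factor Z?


Z = n / (n + k)
= 1670 / (1670 + 3905)
= 1670 / 5575
= 0.2996


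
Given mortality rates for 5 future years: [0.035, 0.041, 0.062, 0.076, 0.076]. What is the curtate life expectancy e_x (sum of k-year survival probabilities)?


e_x = sum_{k=1}^{n} k_p_x
k_p_x values:
  1_p_x = 0.965
  2_p_x = 0.925435
  3_p_x = 0.868058
  4_p_x = 0.802086
  5_p_x = 0.741127
e_x = 4.3017


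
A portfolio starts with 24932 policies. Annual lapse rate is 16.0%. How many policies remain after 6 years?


remaining = initial * (1 - lapse)^years
= 24932 * (1 - 0.16)^6
= 24932 * 0.351298
= 8758.5625


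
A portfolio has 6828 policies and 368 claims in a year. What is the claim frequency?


frequency = claims / policies
= 368 / 6828
= 0.0539


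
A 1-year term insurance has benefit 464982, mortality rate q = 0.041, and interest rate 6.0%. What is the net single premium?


NSP = benefit * q * v
v = 1/(1+i) = 0.943396
NSP = 464982 * 0.041 * 0.943396
= 17985.1528


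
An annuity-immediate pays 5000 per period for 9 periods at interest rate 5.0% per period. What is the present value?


PV = PMT * (1 - (1+i)^(-n)) / i
= 5000 * (1 - (1+0.05)^(-9)) / 0.05
= 5000 * (1 - 0.644609) / 0.05
= 5000 * 7.107822
= 35539.1084


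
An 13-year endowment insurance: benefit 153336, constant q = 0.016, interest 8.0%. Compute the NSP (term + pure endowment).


Term component = 17936.6076
Pure endowment = 13_p_x * v^13 * benefit = 0.810842 * 0.367698 * 153336 = 45716.3541
NSP = 63652.9618


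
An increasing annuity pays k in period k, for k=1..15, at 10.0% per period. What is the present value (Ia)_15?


(Ia)_n = sum_{k=1}^{n} k * v^k, v = 1/(1+i)
v = 0.909091
Sum computed term by term:
(Ia)_15 = 47.7581


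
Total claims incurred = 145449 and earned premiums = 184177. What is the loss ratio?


Loss ratio = claims / premiums
= 145449 / 184177
= 0.7897


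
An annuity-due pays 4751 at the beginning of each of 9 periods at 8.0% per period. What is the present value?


PV_due = PMT * (1-(1+i)^(-n))/i * (1+i)
PV_immediate = 29678.9645
PV_due = 29678.9645 * 1.08
= 32053.2816


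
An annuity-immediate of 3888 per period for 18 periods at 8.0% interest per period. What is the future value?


FV = PMT * ((1+i)^n - 1) / i
= 3888 * ((1.08)^18 - 1) / 0.08
= 3888 * (3.996019 - 1) / 0.08
= 145606.5477


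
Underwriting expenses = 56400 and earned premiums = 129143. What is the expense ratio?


Expense ratio = expenses / premiums
= 56400 / 129143
= 0.4367


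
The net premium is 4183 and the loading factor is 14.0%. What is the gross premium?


Gross = net * (1 + loading)
= 4183 * (1 + 0.14)
= 4183 * 1.14
= 4768.62


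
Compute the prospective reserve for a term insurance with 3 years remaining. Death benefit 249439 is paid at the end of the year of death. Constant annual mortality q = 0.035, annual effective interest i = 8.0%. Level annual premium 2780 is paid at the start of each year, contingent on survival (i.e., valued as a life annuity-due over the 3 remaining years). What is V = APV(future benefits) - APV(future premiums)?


v = 1/(1+i) = 0.925926
APV(future benefits) per unit = sum_{k=0}^{2} k_p_x * q * v^(k+1) = 0.087237
APV(future benefits) = 249439 * 0.087237 = 21760.3851
Life annuity-due factor ä_{x:3} = sum_{k=0}^{2} k_p_x * v^k = 2.691894
APV(future premiums) = 2780 * 2.691894 = 7483.4649
V = 21760.3851 - 7483.4649
= 14276.9202
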